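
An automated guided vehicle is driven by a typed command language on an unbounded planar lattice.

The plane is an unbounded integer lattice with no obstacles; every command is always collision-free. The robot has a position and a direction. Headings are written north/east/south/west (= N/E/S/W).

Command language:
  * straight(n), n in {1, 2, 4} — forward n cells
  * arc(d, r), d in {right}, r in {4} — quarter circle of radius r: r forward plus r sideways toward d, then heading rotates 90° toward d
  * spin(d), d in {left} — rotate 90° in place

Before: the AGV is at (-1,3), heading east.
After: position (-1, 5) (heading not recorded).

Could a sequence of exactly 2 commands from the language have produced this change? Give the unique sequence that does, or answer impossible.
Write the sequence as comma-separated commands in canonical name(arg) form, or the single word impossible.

spin(left), straight(2)

key: order matters: swapping spin(left) and straight(2) lands elsewhere
from: at (-1,3), heading east
t=1 spin(left) ⇒ at (-1,3), heading north
t=2 straight(2) ⇒ at (-1,5), heading north
uniquely the one of 25 2-step routes that fits.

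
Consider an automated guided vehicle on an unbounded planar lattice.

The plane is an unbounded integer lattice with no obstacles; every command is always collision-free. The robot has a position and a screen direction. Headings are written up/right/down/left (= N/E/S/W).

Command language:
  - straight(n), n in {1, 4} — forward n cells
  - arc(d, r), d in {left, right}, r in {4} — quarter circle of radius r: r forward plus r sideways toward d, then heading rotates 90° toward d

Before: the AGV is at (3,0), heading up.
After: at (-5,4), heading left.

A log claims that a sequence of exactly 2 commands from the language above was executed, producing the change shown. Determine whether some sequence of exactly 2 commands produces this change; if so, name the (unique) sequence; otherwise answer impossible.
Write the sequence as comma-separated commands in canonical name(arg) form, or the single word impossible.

key: order matters: swapping arc(left, 4) and straight(4) lands elsewhere
initial: at (3,0), heading up
step 1 (arc(left, 4)): at (-1,4), heading left
step 2 (straight(4)): at (-5,4), heading left
all 16 alternatives checked — unique.

arc(left, 4), straight(4)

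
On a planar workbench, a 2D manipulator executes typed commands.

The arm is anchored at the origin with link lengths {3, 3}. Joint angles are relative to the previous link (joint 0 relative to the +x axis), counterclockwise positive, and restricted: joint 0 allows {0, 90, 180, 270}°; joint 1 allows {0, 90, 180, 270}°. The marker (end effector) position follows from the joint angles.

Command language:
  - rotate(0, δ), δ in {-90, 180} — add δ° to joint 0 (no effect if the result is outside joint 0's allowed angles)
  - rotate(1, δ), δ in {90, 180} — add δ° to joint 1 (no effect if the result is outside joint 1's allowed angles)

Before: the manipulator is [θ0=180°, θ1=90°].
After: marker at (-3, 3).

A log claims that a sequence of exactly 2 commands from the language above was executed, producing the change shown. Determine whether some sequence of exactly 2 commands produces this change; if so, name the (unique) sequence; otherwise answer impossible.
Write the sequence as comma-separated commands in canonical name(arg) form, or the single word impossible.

rotate(1, 90), rotate(1, 90)

from: [θ0=180°, θ1=90°]
[1] after rotate(1, 90): [θ0=180°, θ1=180°]
[2] after rotate(1, 90): [θ0=180°, θ1=270°]
uniquely the one of 16 2-step routes that fits.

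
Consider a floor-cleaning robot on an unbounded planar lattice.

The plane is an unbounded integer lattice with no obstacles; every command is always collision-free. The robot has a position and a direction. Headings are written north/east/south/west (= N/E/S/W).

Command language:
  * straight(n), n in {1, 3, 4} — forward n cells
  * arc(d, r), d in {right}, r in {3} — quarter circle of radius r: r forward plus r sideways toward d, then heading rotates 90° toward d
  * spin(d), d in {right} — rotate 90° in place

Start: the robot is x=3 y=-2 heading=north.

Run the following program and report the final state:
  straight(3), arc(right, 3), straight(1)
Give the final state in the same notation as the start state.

start: x=3 y=-2 heading=north
step 1 (straight(3)): x=3 y=1 heading=north
step 2 (arc(right, 3)): x=6 y=4 heading=east
step 3 (straight(1)): x=7 y=4 heading=east

x=7 y=4 heading=east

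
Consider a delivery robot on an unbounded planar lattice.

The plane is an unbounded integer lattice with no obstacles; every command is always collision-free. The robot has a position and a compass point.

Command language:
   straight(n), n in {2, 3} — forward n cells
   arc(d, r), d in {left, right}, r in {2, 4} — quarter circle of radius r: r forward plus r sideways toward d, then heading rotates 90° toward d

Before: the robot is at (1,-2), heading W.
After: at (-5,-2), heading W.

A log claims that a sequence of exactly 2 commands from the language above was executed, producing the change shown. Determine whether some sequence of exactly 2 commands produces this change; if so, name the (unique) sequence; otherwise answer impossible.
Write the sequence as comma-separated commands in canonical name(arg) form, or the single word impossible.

key: still facing W at the end — nothing in the sequence rotates
begin: at (1,-2), heading W
step 1 (straight(3)): at (-2,-2), heading W
step 2 (straight(3)): at (-5,-2), heading W
all 36 alternatives checked — unique.

straight(3), straight(3)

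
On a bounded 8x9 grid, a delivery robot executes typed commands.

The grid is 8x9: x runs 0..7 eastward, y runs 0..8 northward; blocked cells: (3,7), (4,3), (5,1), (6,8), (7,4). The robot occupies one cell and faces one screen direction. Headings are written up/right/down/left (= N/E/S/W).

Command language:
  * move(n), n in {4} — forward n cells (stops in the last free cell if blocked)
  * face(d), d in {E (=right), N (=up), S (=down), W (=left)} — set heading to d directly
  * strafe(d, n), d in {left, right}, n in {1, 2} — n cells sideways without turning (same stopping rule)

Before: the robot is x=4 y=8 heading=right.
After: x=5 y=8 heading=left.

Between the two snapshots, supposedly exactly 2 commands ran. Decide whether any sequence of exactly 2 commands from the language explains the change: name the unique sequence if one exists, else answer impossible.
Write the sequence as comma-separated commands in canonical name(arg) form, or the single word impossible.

move(4), face(W)

key: move(4) is stopped early by the blocked cell at (6,8)
start: x=4 y=8 heading=right
[1] after move(4): x=5 y=8 heading=right
[2] after face(W): x=5 y=8 heading=left
all 81 alternatives checked — unique.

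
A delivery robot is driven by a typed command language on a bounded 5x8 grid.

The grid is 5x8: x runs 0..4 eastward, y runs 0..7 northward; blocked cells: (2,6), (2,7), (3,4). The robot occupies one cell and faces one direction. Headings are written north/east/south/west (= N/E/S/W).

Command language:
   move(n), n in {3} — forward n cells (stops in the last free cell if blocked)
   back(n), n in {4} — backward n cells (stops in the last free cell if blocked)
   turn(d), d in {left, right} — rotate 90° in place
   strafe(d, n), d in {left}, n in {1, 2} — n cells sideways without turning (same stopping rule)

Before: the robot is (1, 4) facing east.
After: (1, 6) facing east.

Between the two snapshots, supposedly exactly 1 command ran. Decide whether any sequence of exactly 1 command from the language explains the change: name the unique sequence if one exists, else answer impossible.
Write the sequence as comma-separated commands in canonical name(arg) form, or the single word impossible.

strafe(left, 2)

key: heading stays E — the single command does not turn
from: (1, 4) facing east
[1] after strafe(left, 2): (1, 6) facing east
uniquely the one of 6 1-step routes that fits.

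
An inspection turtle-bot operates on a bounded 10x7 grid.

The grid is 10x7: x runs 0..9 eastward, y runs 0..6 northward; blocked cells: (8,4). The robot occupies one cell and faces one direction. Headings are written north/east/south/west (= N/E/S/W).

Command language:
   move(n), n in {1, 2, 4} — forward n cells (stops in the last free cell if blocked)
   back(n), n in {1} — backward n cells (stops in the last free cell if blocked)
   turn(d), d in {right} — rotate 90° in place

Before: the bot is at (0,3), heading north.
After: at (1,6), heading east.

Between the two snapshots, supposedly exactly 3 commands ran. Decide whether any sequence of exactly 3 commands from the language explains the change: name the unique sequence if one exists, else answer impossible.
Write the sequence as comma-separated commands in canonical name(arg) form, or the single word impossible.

key: running move(1) before move(4) would end elsewhere — order is forced
begin: at (0,3), heading north
step 1 (move(4)): at (0,6), heading north
step 2 (turn(right)): at (0,6), heading east
step 3 (move(1)): at (1,6), heading east
uniquely the one of 125 3-step routes that fits.

move(4), turn(right), move(1)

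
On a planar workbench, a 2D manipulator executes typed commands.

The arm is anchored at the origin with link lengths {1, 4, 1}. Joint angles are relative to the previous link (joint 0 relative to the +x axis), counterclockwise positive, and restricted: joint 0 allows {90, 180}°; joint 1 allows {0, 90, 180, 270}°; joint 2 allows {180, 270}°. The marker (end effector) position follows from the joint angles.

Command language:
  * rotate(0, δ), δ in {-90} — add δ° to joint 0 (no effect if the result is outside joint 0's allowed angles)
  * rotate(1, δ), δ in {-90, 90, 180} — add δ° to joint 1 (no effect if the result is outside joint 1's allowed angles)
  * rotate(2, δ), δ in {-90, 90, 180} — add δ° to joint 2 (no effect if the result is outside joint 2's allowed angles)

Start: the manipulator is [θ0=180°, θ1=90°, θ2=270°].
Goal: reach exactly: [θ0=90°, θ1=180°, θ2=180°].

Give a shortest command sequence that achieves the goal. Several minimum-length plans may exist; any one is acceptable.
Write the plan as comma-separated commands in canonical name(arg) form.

from: [θ0=180°, θ1=90°, θ2=270°]
t=1 rotate(0, -90) ⇒ [θ0=90°, θ1=90°, θ2=270°]
t=2 rotate(1, 90) ⇒ [θ0=90°, θ1=180°, θ2=270°]
t=3 rotate(2, -90) ⇒ [θ0=90°, θ1=180°, θ2=180°]
no 2-step plan works, so 3 is optimal.

rotate(0, -90), rotate(1, 90), rotate(2, -90)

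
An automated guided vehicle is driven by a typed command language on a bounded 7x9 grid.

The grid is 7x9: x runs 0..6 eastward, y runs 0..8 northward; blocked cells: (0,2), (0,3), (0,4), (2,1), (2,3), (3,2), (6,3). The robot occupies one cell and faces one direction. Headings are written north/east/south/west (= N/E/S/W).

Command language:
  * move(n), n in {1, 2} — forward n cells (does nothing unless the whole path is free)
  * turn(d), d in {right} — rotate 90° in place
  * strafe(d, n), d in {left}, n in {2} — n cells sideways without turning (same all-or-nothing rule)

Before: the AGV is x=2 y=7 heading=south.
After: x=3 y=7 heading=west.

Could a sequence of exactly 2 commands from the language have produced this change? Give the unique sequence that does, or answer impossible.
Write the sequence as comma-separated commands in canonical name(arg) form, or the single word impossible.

every 2-command combo misses the target.

impossible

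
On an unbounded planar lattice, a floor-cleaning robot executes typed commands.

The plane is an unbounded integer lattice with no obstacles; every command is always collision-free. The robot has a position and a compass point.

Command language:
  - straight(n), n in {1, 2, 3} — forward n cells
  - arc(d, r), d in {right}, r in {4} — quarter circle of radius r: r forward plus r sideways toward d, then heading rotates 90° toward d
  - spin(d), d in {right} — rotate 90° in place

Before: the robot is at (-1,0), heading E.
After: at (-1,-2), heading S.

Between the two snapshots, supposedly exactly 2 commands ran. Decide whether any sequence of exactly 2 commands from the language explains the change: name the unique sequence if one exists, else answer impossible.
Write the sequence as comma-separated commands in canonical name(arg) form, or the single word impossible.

key: running straight(2) before spin(right) would end elsewhere — order is forced
from: at (-1,0), heading E
[1] after spin(right): at (-1,0), heading S
[2] after straight(2): at (-1,-2), heading S
no rival 2-sequence matches.

spin(right), straight(2)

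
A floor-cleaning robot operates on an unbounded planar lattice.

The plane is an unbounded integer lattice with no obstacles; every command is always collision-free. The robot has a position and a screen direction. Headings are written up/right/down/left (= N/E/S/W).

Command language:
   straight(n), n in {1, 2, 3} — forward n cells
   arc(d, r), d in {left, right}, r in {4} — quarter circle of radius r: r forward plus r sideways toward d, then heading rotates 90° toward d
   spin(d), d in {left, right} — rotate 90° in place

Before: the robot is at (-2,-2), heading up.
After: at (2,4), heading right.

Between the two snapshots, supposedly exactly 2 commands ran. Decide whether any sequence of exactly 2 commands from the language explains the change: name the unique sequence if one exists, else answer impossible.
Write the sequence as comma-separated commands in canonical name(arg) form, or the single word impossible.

straight(2), arc(right, 4)

key: order matters: swapping straight(2) and arc(right, 4) lands elsewhere
begin: at (-2,-2), heading up
t=1 straight(2) ⇒ at (-2,0), heading up
t=2 arc(right, 4) ⇒ at (2,4), heading right
uniquely the one of 49 2-step routes that fits.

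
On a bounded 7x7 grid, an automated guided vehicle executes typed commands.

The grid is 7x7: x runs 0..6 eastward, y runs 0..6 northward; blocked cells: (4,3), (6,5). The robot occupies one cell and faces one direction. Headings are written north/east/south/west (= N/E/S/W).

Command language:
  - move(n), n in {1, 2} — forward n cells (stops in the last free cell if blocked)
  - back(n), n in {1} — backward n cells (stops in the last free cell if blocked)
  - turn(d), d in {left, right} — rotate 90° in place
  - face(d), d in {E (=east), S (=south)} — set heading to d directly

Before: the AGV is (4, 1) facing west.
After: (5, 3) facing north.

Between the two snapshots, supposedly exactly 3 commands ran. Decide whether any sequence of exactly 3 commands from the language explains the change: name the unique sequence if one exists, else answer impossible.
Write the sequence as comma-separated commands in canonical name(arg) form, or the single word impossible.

key: order matters: swapping back(1) and move(2) lands elsewhere
initial: (4, 1) facing west
t=1 back(1) ⇒ (5, 1) facing west
t=2 turn(right) ⇒ (5, 1) facing north
t=3 move(2) ⇒ (5, 3) facing north
all 343 alternatives checked — unique.

back(1), turn(right), move(2)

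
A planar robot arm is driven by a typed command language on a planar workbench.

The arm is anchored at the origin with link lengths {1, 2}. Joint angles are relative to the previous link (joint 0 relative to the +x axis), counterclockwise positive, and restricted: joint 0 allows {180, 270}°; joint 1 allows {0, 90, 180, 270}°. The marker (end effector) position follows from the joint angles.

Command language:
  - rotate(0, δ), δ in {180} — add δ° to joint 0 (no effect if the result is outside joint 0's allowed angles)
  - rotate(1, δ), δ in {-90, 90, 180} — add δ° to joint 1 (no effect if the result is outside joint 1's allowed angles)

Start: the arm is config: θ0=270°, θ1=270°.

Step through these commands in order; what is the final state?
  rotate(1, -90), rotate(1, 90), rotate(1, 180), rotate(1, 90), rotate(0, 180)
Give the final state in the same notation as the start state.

config: θ0=270°, θ1=180°

t0: config: θ0=270°, θ1=270°
1. rotate(1, -90) → config: θ0=270°, θ1=180°
2. rotate(1, 90) → config: θ0=270°, θ1=270°
3. rotate(1, 180) → config: θ0=270°, θ1=90°
4. rotate(1, 90) → config: θ0=270°, θ1=180°
5. rotate(0, 180) → config: θ0=270°, θ1=180°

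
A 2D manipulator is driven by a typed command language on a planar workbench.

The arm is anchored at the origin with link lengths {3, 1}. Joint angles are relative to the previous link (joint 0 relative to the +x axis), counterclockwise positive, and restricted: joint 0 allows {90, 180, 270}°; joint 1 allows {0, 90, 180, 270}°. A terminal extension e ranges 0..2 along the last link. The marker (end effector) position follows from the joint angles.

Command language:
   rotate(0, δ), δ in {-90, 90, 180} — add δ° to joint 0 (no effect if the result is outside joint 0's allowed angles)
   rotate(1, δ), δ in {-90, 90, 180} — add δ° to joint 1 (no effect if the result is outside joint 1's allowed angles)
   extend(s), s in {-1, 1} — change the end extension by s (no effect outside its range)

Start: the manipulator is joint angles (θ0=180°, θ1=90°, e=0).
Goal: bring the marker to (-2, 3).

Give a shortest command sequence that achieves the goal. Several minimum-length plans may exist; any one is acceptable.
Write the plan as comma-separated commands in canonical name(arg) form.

extend(1), rotate(0, -90)

from: joint angles (θ0=180°, θ1=90°, e=0)
[1] after extend(1): joint angles (θ0=180°, θ1=90°, e=1)
[2] after rotate(0, -90): joint angles (θ0=90°, θ1=90°, e=1)
shorter routes all fall short; 2 is best.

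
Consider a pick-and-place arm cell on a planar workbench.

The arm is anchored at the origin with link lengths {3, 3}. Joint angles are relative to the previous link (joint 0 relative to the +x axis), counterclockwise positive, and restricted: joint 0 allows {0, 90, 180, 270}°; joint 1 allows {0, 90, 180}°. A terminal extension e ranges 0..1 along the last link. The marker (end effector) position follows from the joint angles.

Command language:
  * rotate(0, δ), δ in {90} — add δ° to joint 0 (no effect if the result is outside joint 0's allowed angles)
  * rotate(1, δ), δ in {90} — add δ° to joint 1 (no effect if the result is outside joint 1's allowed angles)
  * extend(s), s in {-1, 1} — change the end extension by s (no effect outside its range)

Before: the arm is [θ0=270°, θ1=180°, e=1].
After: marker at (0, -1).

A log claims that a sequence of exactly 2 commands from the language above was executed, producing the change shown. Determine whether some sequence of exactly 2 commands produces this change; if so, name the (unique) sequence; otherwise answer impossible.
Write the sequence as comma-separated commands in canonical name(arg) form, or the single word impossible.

from: [θ0=270°, θ1=180°, e=1]
1. rotate(0, 90) → [θ0=0°, θ1=180°, e=1]
2. rotate(0, 90) → [θ0=90°, θ1=180°, e=1]
no rival 2-sequence matches.

rotate(0, 90), rotate(0, 90)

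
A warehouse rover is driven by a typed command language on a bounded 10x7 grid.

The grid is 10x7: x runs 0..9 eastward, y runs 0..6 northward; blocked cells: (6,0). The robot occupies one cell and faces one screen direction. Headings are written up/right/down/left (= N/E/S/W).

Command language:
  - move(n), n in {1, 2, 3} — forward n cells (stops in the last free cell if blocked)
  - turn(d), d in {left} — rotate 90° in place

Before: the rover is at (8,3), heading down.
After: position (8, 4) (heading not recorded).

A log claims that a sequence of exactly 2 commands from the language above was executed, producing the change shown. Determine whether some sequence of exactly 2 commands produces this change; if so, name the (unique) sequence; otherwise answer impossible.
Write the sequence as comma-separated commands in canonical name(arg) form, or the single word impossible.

no 2-step route produces this change.

impossible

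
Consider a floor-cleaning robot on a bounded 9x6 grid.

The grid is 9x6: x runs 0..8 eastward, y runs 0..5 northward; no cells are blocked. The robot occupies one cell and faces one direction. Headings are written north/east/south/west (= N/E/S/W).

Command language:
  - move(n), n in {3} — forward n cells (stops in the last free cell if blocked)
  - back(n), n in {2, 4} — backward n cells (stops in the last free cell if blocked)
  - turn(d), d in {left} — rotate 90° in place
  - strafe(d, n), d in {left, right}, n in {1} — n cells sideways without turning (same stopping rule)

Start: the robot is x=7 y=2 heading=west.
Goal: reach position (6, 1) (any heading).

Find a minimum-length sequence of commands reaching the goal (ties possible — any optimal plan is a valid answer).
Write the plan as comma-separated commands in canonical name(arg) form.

t0: x=7 y=2 heading=west
step 1 (move(3)): x=4 y=2 heading=west
step 2 (back(2)): x=6 y=2 heading=west
step 3 (strafe(left, 1)): x=6 y=1 heading=west
nothing shorter than 3 reaches the goal.

move(3), back(2), strafe(left, 1)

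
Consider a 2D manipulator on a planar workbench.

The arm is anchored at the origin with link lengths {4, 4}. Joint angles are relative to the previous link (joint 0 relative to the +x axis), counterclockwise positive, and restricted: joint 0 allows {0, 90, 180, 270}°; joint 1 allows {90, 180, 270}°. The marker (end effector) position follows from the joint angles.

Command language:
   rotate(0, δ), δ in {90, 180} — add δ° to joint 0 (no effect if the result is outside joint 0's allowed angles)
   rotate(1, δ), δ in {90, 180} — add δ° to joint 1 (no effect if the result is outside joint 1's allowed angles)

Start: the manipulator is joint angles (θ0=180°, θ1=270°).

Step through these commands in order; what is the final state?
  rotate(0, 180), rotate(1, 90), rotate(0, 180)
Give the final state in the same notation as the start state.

joint angles (θ0=180°, θ1=270°)

begin: joint angles (θ0=180°, θ1=270°)
t=1 rotate(0, 180) ⇒ joint angles (θ0=0°, θ1=270°)
t=2 rotate(1, 90) ⇒ joint angles (θ0=0°, θ1=270°)
t=3 rotate(0, 180) ⇒ joint angles (θ0=180°, θ1=270°)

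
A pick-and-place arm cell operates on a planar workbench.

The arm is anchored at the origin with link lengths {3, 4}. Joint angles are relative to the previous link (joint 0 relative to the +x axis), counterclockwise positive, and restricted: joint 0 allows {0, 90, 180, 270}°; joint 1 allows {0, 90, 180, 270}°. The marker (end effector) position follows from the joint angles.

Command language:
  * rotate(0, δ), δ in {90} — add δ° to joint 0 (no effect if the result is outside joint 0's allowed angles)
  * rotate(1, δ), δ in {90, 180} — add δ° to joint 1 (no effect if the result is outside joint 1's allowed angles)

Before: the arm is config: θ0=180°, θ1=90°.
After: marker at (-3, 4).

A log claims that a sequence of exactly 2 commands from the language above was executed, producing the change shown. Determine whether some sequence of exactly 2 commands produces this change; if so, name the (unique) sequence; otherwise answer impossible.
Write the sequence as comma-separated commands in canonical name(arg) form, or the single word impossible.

begin: config: θ0=180°, θ1=90°
[1] after rotate(1, 90): config: θ0=180°, θ1=180°
[2] after rotate(1, 90): config: θ0=180°, θ1=270°
no other 2-command option fits: unique.

rotate(1, 90), rotate(1, 90)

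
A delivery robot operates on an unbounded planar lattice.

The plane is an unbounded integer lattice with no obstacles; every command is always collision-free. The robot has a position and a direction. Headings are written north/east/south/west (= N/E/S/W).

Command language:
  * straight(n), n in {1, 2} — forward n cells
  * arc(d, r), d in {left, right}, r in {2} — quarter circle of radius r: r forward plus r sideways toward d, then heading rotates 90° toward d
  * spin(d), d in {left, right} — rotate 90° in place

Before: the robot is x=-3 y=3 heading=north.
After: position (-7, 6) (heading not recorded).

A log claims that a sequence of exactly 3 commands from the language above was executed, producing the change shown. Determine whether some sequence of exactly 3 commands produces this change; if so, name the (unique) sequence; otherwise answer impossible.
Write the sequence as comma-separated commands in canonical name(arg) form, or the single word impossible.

key: running straight(2) before straight(1) would end elsewhere — order is forced
start: x=-3 y=3 heading=north
t=1 straight(1) ⇒ x=-3 y=4 heading=north
t=2 arc(left, 2) ⇒ x=-5 y=6 heading=west
t=3 straight(2) ⇒ x=-7 y=6 heading=west
no other 3-command option fits: unique.

straight(1), arc(left, 2), straight(2)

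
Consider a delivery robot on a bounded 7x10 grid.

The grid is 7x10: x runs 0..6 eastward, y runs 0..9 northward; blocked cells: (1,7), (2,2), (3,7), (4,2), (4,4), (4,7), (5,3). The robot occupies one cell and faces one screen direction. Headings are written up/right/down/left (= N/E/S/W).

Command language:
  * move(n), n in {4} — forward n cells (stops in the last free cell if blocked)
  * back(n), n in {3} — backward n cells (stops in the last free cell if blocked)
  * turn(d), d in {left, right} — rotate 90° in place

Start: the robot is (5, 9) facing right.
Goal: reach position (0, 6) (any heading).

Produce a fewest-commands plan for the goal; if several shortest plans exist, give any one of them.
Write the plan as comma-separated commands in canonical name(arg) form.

initial: (5, 9) facing right
[1] after back(3): (2, 9) facing right
[2] after back(3): (0, 9) facing right
[3] after turn(left): (0, 9) facing up
[4] after back(3): (0, 6) facing up
shorter routes all fall short; 4 is best.

back(3), back(3), turn(left), back(3)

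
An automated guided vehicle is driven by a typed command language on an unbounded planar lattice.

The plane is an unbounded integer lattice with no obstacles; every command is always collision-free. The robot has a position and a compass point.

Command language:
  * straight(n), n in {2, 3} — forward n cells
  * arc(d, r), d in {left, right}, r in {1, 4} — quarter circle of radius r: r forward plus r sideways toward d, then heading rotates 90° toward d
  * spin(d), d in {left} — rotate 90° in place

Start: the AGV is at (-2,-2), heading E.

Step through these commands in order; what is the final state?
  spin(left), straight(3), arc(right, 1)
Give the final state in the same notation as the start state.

initial: at (-2,-2), heading E
[1] after spin(left): at (-2,-2), heading N
[2] after straight(3): at (-2,1), heading N
[3] after arc(right, 1): at (-1,2), heading E

at (-1,2), heading E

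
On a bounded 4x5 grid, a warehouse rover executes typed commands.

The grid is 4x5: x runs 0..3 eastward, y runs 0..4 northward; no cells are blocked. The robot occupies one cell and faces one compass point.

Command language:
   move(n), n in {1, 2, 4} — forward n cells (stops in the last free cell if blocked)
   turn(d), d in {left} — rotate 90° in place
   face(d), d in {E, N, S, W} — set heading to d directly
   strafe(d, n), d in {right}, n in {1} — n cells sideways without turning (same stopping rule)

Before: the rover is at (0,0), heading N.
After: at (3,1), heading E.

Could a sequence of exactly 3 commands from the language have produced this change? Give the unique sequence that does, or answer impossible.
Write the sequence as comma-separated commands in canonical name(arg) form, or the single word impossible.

move(1), face(E), move(4)

key: order matters: swapping move(1) and move(4) lands elsewhere
begin: at (0,0), heading N
1. move(1) → at (0,1), heading N
2. face(E) → at (0,1), heading E
3. move(4) → at (3,1), heading E
no other 3-command option fits: unique.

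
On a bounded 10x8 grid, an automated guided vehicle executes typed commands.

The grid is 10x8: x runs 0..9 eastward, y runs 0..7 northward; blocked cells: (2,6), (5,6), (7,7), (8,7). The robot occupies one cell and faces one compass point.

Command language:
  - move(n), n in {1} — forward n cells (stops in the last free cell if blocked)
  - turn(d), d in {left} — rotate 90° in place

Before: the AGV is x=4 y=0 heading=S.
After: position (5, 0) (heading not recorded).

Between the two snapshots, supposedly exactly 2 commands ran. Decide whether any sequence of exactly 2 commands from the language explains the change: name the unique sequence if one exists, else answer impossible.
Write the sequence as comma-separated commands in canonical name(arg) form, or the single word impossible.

key: order matters: swapping turn(left) and move(1) lands elsewhere
initial: x=4 y=0 heading=S
step 1 (turn(left)): x=4 y=0 heading=E
step 2 (move(1)): x=5 y=0 heading=E
no rival 2-sequence matches.

turn(left), move(1)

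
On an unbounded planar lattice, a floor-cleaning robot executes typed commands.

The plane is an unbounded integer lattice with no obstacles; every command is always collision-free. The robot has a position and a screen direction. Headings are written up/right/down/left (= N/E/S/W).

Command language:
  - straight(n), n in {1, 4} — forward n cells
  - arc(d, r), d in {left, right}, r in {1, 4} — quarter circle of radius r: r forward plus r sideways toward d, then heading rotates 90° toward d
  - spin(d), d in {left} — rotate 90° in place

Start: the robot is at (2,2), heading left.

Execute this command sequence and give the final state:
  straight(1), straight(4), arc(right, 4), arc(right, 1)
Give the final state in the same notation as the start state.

at (-6,7), heading right

begin: at (2,2), heading left
t=1 straight(1) ⇒ at (1,2), heading left
t=2 straight(4) ⇒ at (-3,2), heading left
t=3 arc(right, 4) ⇒ at (-7,6), heading up
t=4 arc(right, 1) ⇒ at (-6,7), heading right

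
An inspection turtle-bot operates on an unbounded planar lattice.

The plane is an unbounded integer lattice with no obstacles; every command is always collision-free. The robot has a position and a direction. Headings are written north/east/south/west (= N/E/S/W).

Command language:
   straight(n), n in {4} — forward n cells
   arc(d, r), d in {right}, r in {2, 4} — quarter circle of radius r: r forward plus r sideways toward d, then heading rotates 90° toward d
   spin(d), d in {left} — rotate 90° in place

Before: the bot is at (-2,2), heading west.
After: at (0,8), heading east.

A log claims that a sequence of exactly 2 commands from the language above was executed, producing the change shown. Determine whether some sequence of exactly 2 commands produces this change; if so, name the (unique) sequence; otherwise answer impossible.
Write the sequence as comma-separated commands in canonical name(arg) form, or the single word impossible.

arc(right, 2), arc(right, 4)

key: running arc(right, 4) before arc(right, 2) would end elsewhere — order is forced
from: at (-2,2), heading west
1. arc(right, 2) → at (-4,4), heading north
2. arc(right, 4) → at (0,8), heading east
uniquely the one of 16 2-step routes that fits.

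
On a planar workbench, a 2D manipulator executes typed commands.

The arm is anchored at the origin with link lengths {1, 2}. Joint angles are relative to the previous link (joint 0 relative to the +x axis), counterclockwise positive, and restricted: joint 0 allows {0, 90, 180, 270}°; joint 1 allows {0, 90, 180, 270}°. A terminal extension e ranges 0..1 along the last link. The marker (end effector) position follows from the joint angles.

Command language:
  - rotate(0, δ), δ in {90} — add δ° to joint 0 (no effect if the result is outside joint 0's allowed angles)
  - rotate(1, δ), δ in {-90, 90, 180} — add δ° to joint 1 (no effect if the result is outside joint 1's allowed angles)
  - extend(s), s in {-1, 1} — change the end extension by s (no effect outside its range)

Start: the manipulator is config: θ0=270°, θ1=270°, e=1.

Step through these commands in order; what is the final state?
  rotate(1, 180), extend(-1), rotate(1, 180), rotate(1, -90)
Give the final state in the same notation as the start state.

start: config: θ0=270°, θ1=270°, e=1
t=1 rotate(1, 180) ⇒ config: θ0=270°, θ1=90°, e=1
t=2 extend(-1) ⇒ config: θ0=270°, θ1=90°, e=0
t=3 rotate(1, 180) ⇒ config: θ0=270°, θ1=270°, e=0
t=4 rotate(1, -90) ⇒ config: θ0=270°, θ1=180°, e=0

config: θ0=270°, θ1=180°, e=0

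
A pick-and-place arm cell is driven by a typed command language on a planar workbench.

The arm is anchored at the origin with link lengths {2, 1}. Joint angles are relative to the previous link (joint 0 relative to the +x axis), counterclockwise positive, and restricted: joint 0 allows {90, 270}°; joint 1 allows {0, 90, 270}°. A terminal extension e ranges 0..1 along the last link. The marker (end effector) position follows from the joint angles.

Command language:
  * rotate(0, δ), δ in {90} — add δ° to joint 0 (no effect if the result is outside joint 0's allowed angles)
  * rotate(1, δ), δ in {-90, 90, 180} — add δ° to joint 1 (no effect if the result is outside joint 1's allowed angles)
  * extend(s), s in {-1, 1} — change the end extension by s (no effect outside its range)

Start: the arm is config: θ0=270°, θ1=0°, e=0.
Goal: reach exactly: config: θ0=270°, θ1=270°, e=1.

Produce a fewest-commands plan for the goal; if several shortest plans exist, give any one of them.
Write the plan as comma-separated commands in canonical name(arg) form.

rotate(1, -90), extend(1)

start: config: θ0=270°, θ1=0°, e=0
[1] after rotate(1, -90): config: θ0=270°, θ1=270°, e=0
[2] after extend(1): config: θ0=270°, θ1=270°, e=1
nothing shorter than 2 reaches the goal.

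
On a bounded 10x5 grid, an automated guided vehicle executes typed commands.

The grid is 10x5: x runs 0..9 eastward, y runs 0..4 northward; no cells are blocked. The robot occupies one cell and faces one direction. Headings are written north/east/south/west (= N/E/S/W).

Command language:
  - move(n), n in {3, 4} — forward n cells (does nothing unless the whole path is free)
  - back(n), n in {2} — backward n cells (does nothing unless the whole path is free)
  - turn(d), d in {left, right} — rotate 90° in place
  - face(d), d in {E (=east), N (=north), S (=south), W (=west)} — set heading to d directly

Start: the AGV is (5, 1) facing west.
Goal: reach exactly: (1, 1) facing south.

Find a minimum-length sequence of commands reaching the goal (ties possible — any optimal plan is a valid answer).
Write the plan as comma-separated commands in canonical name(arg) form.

initial: (5, 1) facing west
step 1 (move(4)): (1, 1) facing west
step 2 (turn(left)): (1, 1) facing south
no 1-step plan works, so 2 is optimal.

move(4), turn(left)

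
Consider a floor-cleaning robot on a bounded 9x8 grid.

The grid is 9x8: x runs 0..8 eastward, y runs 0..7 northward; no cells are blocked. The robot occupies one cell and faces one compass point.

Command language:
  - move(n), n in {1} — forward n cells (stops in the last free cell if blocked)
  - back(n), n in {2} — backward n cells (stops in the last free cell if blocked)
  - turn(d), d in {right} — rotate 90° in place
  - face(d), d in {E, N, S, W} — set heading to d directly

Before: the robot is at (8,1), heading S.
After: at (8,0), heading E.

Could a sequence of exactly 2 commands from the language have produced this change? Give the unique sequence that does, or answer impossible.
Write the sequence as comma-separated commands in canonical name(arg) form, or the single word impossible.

move(1), face(E)

key: running face(E) before move(1) would end elsewhere — order is forced
t0: at (8,1), heading S
step 1 (move(1)): at (8,0), heading S
step 2 (face(E)): at (8,0), heading E
no other 2-command option fits: unique.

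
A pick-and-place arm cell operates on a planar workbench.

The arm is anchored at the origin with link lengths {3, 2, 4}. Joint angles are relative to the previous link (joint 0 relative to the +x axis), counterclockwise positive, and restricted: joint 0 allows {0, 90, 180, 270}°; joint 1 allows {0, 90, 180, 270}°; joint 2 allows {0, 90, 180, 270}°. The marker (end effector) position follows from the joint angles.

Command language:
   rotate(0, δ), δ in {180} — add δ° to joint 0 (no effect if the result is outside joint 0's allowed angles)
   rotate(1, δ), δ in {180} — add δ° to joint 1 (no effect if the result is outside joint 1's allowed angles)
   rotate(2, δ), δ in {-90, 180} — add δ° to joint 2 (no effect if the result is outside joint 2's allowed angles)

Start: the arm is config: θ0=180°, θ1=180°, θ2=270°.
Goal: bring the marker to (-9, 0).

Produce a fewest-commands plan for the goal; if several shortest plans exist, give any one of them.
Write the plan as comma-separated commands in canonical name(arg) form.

initial: config: θ0=180°, θ1=180°, θ2=270°
[1] after rotate(2, -90): config: θ0=180°, θ1=180°, θ2=180°
[2] after rotate(2, 180): config: θ0=180°, θ1=180°, θ2=0°
[3] after rotate(1, 180): config: θ0=180°, θ1=0°, θ2=0°
minimal: 3 command(s), checked below 3.

rotate(2, -90), rotate(2, 180), rotate(1, 180)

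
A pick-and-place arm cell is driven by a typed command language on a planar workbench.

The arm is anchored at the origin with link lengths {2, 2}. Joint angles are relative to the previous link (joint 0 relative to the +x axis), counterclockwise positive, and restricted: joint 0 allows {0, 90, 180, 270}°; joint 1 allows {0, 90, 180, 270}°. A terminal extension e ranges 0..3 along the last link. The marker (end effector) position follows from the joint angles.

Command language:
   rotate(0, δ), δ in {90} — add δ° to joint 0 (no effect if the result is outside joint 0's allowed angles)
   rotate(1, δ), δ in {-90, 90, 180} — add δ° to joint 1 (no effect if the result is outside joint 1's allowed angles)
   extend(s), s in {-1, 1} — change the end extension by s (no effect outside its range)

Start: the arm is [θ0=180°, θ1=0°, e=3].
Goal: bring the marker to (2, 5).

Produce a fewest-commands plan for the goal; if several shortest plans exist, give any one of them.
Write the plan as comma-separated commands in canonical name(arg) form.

from: [θ0=180°, θ1=0°, e=3]
1. rotate(1, 90) → [θ0=180°, θ1=90°, e=3]
2. rotate(0, 90) → [θ0=270°, θ1=90°, e=3]
3. rotate(0, 90) → [θ0=0°, θ1=90°, e=3]
no 2-step plan works, so 3 is optimal.

rotate(1, 90), rotate(0, 90), rotate(0, 90)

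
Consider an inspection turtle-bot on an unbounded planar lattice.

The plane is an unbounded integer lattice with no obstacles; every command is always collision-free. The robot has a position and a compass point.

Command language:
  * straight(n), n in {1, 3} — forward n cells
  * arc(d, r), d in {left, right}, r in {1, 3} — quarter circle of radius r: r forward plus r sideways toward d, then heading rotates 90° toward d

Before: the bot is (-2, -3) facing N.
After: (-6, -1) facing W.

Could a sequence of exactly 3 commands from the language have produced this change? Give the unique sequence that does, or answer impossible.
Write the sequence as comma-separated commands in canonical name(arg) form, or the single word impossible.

straight(1), arc(left, 1), straight(3)

key: running straight(3) before straight(1) would end elsewhere — order is forced
t0: (-2, -3) facing N
t=1 straight(1) ⇒ (-2, -2) facing N
t=2 arc(left, 1) ⇒ (-3, -1) facing W
t=3 straight(3) ⇒ (-6, -1) facing W
no rival 3-sequence matches.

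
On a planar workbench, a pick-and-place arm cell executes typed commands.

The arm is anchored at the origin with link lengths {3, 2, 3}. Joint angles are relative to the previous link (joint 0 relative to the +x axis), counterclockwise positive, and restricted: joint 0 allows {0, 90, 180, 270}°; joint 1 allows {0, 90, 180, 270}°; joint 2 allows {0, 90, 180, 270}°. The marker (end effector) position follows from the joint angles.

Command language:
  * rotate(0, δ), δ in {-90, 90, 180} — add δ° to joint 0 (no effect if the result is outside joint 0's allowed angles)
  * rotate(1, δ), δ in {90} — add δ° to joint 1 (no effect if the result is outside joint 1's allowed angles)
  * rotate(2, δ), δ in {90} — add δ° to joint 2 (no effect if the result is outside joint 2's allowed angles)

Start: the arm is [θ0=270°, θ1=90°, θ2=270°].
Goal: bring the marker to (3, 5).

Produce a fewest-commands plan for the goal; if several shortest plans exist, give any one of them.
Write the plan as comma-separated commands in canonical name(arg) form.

rotate(2, 90), rotate(0, 90)

from: [θ0=270°, θ1=90°, θ2=270°]
t=1 rotate(2, 90) ⇒ [θ0=270°, θ1=90°, θ2=0°]
t=2 rotate(0, 90) ⇒ [θ0=0°, θ1=90°, θ2=0°]
nothing shorter than 2 reaches the goal.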